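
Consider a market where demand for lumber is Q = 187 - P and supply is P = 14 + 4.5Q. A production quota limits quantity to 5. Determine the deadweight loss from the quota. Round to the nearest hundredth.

Rewriting demand in inverse form: P = 187 - Q.
Unrestricted equilibrium: Q* = (187 - 14)/(1 + 4.5) = 31.4545.
At Q = 5 the demand price is 187 - (5) = 182 and the supply price is 14 + 4.5(5) = 36.5.
Deadweight loss is the triangle between the curves from 5 to 31.4545: (1/2)(182 - 36.5)(31.4545 - 5) = 1924.5682.

1924.57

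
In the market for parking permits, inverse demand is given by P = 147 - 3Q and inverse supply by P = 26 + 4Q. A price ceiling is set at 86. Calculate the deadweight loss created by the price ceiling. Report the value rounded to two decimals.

18.29

Without the control, 147 - 3Q = 26 + 4Q so Q* = 17.2857 and P* = 95.1429.
At P = 86, sellers supply (86 - 26)/4 = 15 while buyers want more, so the quantity traded is 15 at price 86.
The lost-trades triangle has base Q* - 15 = 2.2857 and height equal to the gap between the curves at Q = 15, which is 102 - 86 = 16. DWL = (1/2)(2.2857)(16) = 18.2857.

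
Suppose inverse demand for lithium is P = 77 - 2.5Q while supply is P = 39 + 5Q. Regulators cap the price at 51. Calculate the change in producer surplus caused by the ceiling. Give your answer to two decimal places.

-49.78

Free-market equilibrium: 77 - 2.5Q = 39 + 5Q gives Q* = 5.0667, P* = 64.3333.
At the ceiling price 51, quantity supplied is (51 - 39)/5 = 2.4; supply is the short side, so Q = 2.4 trades at P = 51.
PS goes from (1/2)(5.0667)(25.3333) = 64.1778 to 14.4 (computed as (51 - 39)(2.4) - (1/2)(5)(2.4)^2), a change of -49.7778.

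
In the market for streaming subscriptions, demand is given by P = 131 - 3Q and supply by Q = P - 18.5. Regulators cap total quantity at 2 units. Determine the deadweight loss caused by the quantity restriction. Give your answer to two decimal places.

Rewriting supply in inverse form: P = 18.5 + Q.
Without the quota, 131 - 3Q = 18.5 + Q gives Q* = 28.125.
At Q = 2 the demand price is 131 - 3(2) = 125 and the supply price is 18.5 + (2) = 20.5.
Deadweight loss is the triangle between the curves from 2 to 28.125: (1/2)(125 - 20.5)(28.125 - 2) = 1365.0312.

1365.03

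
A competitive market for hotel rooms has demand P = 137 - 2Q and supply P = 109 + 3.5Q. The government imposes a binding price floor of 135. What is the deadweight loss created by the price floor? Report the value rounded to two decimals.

Free-market equilibrium: 137 - 2Q = 109 + 3.5Q gives Q* = 5.0909, P* = 126.8182.
At the floor price 135, quantity demanded is (137 - 135)/2 = 1; demand is the short side, so Q = 1 trades at P = 135.
At Q = 1 the demand price is 135 and the supply price is 112.5. Deadweight loss is the triangle between the curves from 1 to 5.0909: (1/2)(135 - 112.5)(5.0909 - 1) = 46.0227.

46.02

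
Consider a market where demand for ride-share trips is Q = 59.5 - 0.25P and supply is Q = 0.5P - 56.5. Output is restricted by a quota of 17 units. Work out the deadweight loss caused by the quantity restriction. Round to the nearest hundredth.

Rewriting demand in inverse form: P = 238 - 4Q.
Rewriting supply in inverse form: P = 113 + 2Q.
Without the quota, 238 - 4Q = 113 + 2Q gives Q* = 20.8333.
At Q = 17 the demand price is 238 - 4(17) = 170 and the supply price is 113 + 2(17) = 147.
Deadweight loss is the triangle between the curves from 17 to 20.8333: (1/2)(170 - 147)(20.8333 - 17) = 44.0833.

44.08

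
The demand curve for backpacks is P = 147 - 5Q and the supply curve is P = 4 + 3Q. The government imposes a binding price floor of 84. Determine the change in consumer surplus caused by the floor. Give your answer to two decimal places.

Without the control, 147 - 5Q = 4 + 3Q so Q* = 17.875 and P* = 57.625.
At the floor price 84, quantity demanded is (147 - 84)/5 = 12.6; demand is the short side, so Q = 12.6 trades at P = 84.
CS goes from (1/2)(17.875)(89.375) = 798.7891 to 396.9 (computed as (147 - 84)(12.6) - (1/2)(5)(12.6)^2), a change of -401.8891.

-401.89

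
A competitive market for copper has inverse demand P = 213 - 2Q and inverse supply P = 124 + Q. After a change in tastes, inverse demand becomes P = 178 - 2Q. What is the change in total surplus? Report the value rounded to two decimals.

Initial equilibrium: Q_0 = 29.6667, P_0 = 153.6667; CS_0 = (1/2)(29.6667)(59.3333) = 880.1111, PS_0 = (1/2)(29.6667)(29.6667) = 440.0556.
New equilibrium: 178 - 2Q = 124 + Q gives Q_1 = 18, P_1 = 142; CS_1 = 324, PS_1 = 162.
Change in total surplus = (324 + 162) - (880.1111 + 440.0556) = -834.1667.

-834.17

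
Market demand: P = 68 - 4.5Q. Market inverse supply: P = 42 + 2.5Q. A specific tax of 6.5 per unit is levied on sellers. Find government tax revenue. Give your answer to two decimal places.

Pre-tax equilibrium: 68 - 4.5Q = 42 + 2.5Q gives Q* = 3.7143, P* = 51.2857.
With the tax, sellers need 6.5 more per unit: 68 - 4.5Q = 42 + 2.5Q + 6.5, so Q_t = 2.7857. Buyers pay P_b = 55.4643; sellers receive P_s = P_b - 6.5 = 48.9643.
Tax revenue = t x Q_t = 6.5 x 2.7857 = 18.1071.

18.11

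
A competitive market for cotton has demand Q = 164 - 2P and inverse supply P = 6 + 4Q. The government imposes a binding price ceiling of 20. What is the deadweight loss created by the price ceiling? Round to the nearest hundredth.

403.34

Rewriting demand in inverse form: P = 82 - 0.5Q.
Without the control, 82 - 0.5Q = 6 + 4Q so Q* = 16.8889 and P* = 73.5556.
At the ceiling price 20, quantity supplied is (20 - 6)/4 = 3.5; supply is the short side, so Q = 3.5 trades at P = 20.
The lost-trades triangle has base Q* - 3.5 = 13.3889 and height equal to the gap between the curves at Q = 3.5, which is 80.25 - 20 = 60.25. DWL = (1/2)(13.3889)(60.25) = 403.3403.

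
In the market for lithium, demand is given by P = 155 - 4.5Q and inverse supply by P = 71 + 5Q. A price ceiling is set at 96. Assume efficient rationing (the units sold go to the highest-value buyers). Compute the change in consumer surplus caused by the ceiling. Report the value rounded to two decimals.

Without the control, 155 - 4.5Q = 71 + 5Q so Q* = 8.8421 and P* = 115.2105.
At P = 96, sellers supply (96 - 71)/5 = 5 while buyers want more, so the quantity traded is 5 at price 96.
CS goes from (1/2)(8.8421)(39.7895) = 175.9114 to 238.75 (computed as (155 - 96)(5) - (1/2)(4.5)(5)^2), a change of 62.8386.

62.84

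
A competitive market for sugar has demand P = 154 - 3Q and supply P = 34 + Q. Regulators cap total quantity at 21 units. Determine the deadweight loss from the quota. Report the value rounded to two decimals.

162.00

Without the quota, 154 - 3Q = 34 + Q gives Q* = 30.
At Q = 21 the demand price is 154 - 3(21) = 91 and the supply price is 34 + (21) = 55.
Deadweight loss is the triangle between the curves from 21 to 30: (1/2)(91 - 55)(30 - 21) = 162.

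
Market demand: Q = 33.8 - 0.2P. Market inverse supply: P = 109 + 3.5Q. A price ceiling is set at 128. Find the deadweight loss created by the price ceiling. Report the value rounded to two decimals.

11.30

Rewriting demand in inverse form: P = 169 - 5Q.
Without the control, 169 - 5Q = 109 + 3.5Q so Q* = 7.0588 and P* = 133.7059.
At P = 128, sellers supply (128 - 109)/3.5 = 5.4286 while buyers want more, so the quantity traded is 5.4286 at price 128.
The lost-trades triangle has base Q* - 5.4286 = 1.6303 and height equal to the gap between the curves at Q = 5.4286, which is 141.8571 - 128 = 13.8571. DWL = (1/2)(1.6303)(13.8571) = 11.2953.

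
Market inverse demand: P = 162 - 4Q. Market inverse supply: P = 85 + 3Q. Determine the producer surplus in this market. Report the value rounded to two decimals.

181.50

Setting demand equal to supply, 77 = 7Q, so Q* = 11 and P* = 118.
PS is the area between P* and the supply curve from 0 to Q*: (1/2)(11)(33) = 181.5.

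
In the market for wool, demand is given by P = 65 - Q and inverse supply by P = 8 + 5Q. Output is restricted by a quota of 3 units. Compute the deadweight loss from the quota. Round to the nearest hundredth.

Without the quota, 65 - Q = 8 + 5Q gives Q* = 9.5.
At Q = 3 the demand price is 65 - (3) = 62 and the supply price is 8 + 5(3) = 23.
DWL = (1/2)(gap between curves at 3) x (Q* - 3) = (1/2)(39)(6.5) = 126.75.

126.75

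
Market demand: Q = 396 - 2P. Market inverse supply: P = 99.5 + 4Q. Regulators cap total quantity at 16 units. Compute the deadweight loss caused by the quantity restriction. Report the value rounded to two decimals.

78.03

Rewriting demand in inverse form: P = 198 - 0.5Q.
Without the quota, 198 - 0.5Q = 99.5 + 4Q gives Q* = 21.8889.
At Q = 16 the demand price is 198 - 0.5(16) = 190 and the supply price is 99.5 + 4(16) = 163.5.
Deadweight loss is the triangle between the curves from 16 to 21.8889: (1/2)(190 - 163.5)(21.8889 - 16) = 78.0278.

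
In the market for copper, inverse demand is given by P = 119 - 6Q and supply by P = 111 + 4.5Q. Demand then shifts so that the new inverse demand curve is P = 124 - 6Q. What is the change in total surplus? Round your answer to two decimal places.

5.00

Initial equilibrium: Q_0 = 0.7619, P_0 = 114.4286; CS_0 = (1/2)(0.7619)(4.5714) = 1.7415, PS_0 = (1/2)(0.7619)(3.4286) = 1.3061.
New equilibrium: 124 - 6Q = 111 + 4.5Q gives Q_1 = 1.2381, P_1 = 116.5714; CS_1 = 4.5986, PS_1 = 3.449.
Change in total surplus = (4.5986 + 3.449) - (1.7415 + 1.3061) = 5.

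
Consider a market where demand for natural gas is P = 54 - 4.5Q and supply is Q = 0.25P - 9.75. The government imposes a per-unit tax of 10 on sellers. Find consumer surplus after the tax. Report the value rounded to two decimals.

0.78

Rewriting supply in inverse form: P = 39 + 4Q.
Without the tax, 54 - 4.5Q = 39 + 4Q so Q* = 1.7647 and P* = 46.0588.
A tax on sellers shifts supply up by 10: 54 - 4.5Q = 39 + 4Q + 10, so Q_t = 0.5882. Buyers pay P_b = 51.3529; sellers receive P_s = P_b - 10 = 41.3529.
CS = (1/2)(Q_t)(54 - P_b) = (1/2)(0.5882)(2.6471) = 0.7785.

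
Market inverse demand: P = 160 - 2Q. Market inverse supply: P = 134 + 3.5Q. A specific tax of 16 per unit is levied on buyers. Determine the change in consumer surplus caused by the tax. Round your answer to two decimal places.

Pre-tax equilibrium: 160 - 2Q = 134 + 3.5Q gives Q* = 4.7273, P* = 150.5455.
With the tax, buyers' net willingness to pay falls by 16: (160 - 16) - 2Q = 134 + 3.5Q, so Q_t = 1.8182. Buyers pay P_b = 156.3636; sellers receive P_s = P_b - 16 = 140.3636.
CS falls from (1/2)(4.7273)(9.4545) = 22.3471 to (1/2)(1.8182)(3.6364) = 3.3058, a change of -19.0413.

-19.04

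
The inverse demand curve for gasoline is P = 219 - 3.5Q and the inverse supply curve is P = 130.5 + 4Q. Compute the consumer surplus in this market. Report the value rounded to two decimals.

243.67

Setting demand equal to supply, 88.5 = 7.5Q, so Q* = 11.8 and P* = 177.7.
The demand choke price is 219, so CS = (1/2)(Q*)(219 - P*) = (1/2)(11.8)(41.3) = 243.67.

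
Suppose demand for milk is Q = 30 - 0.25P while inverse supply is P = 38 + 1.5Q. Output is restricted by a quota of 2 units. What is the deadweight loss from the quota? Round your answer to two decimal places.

Rewriting demand in inverse form: P = 120 - 4Q.
Unrestricted equilibrium: Q* = (120 - 38)/(4 + 1.5) = 14.9091.
At Q = 2 the demand price is 120 - 4(2) = 112 and the supply price is 38 + 1.5(2) = 41.
DWL = (1/2)(gap between curves at 2) x (Q* - 2) = (1/2)(71)(12.9091) = 458.2727.

458.27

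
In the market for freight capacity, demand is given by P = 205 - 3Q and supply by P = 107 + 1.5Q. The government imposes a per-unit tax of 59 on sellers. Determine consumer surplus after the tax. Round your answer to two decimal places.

Without the tax, 205 - 3Q = 107 + 1.5Q so Q* = 21.7778 and P* = 139.6667.
With the tax, sellers need 59 more per unit: 205 - 3Q = 107 + 1.5Q + 59, so Q_t = 8.6667. Buyers pay P_b = 179; sellers receive P_s = P_b - 59 = 120.
Consumer surplus is the triangle under demand above P_b: (1/2)(8.6667)(205 - 179) = 112.6667.

112.67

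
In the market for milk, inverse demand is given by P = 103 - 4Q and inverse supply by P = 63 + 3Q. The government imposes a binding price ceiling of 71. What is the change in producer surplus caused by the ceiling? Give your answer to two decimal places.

-38.31

Free-market equilibrium: 103 - 4Q = 63 + 3Q gives Q* = 5.7143, P* = 80.1429.
At the ceiling price 71, quantity supplied is (71 - 63)/3 = 2.6667; supply is the short side, so Q = 2.6667 trades at P = 71.
PS goes from (1/2)(5.7143)(17.1429) = 48.9796 to 10.6667 (computed as (71 - 63)(2.6667) - (1/2)(3)(2.6667)^2), a change of -38.3129.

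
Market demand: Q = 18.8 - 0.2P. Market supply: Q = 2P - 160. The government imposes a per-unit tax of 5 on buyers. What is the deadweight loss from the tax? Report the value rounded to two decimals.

Rewriting demand in inverse form: P = 94 - 5Q.
Rewriting supply in inverse form: P = 80 + 0.5Q.
Pre-tax equilibrium: 94 - 5Q = 80 + 0.5Q gives Q* = 2.5455, P* = 81.2727.
With the tax, buyers' net willingness to pay falls by 5: (94 - 5) - 5Q = 80 + 0.5Q, so Q_t = 1.6364. Buyers pay P_b = 85.8182; sellers receive P_s = P_b - 5 = 80.8182.
Deadweight loss is the triangle between the curves from Q_t to Q*: (1/2)(2.5455 - 1.6364)(5) = 2.2727.

2.27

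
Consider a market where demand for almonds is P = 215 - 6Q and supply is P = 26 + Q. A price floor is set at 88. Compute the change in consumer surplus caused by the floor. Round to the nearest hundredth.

Free-market equilibrium: 215 - 6Q = 26 + Q gives Q* = 27, P* = 53.
At the floor price 88, quantity demanded is (215 - 88)/6 = 21.1667; demand is the short side, so Q = 21.1667 trades at P = 88.
CS goes from (1/2)(27)(162) = 2187 to 1344.0833 (computed as (215 - 88)(21.1667) - (1/2)(6)(21.1667)^2), a change of -842.9167.

-842.92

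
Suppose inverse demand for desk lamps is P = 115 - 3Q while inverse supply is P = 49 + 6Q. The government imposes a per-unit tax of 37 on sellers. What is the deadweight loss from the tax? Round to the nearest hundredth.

Without the tax, 115 - 3Q = 49 + 6Q so Q* = 7.3333 and P* = 93.
With the tax, sellers need 37 more per unit: 115 - 3Q = 49 + 6Q + 37, so Q_t = 3.2222. Buyers pay P_b = 105.3333; sellers receive P_s = P_b - 37 = 68.3333.
Deadweight loss is the triangle between the curves from Q_t to Q*: (1/2)(7.3333 - 3.2222)(37) = 76.0556.

76.06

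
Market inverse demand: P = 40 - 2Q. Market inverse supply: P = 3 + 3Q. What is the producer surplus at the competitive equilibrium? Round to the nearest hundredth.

Set 40 - 2Q = 3 + 3Q, which gives 37 = 5Q, so Q* = 7.4 and P* = 40 - 2(7.4) = 25.2.
Producer surplus is the triangle above supply below P*: (1/2)(7.4)(25.2 - 3) = (1/2)(7.4)(22.2) = 82.14.

82.14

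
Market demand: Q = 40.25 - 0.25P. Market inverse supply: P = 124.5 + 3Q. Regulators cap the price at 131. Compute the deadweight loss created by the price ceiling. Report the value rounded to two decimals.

Rewriting demand in inverse form: P = 161 - 4Q.
Without the control, 161 - 4Q = 124.5 + 3Q so Q* = 5.2143 and P* = 140.1429.
At P = 131, sellers supply (131 - 124.5)/3 = 2.1667 while buyers want more, so the quantity traded is 2.1667 at price 131.
The lost-trades triangle has base Q* - 2.1667 = 3.0476 and height equal to the gap between the curves at Q = 2.1667, which is 152.3333 - 131 = 21.3333. DWL = (1/2)(3.0476)(21.3333) = 32.5079.

32.51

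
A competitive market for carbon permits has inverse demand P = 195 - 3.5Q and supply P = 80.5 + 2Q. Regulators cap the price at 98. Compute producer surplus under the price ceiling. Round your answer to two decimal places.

76.56

Free-market equilibrium: 195 - 3.5Q = 80.5 + 2Q gives Q* = 20.8182, P* = 122.1364.
At the ceiling price 98, quantity supplied is (98 - 80.5)/2 = 8.75; supply is the short side, so Q = 8.75 trades at P = 98.
PS is the triangle above supply below 98: (1/2)(8.75)(98 - 80.5) = 76.5625.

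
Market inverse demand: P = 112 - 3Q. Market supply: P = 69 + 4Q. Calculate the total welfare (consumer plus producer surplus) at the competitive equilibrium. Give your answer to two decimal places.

Set 112 - 3Q = 69 + 4Q, which gives 43 = 7Q, so Q* = 6.1429 and P* = 112 - 3(6.1429) = 93.5714.
Total surplus is the full triangle between the curves from 0 to Q*: (1/2)(6.1429)(112 - 69) = 132.0714.

132.07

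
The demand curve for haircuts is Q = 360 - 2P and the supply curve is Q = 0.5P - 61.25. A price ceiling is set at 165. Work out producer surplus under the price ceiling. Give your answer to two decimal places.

451.56

Rewriting demand in inverse form: P = 180 - 0.5Q.
Rewriting supply in inverse form: P = 122.5 + 2Q.
Free-market equilibrium: 180 - 0.5Q = 122.5 + 2Q gives Q* = 23, P* = 168.5.
At the ceiling price 165, quantity supplied is (165 - 122.5)/2 = 21.25; supply is the short side, so Q = 21.25 trades at P = 165.
PS is the triangle above supply below 165: (1/2)(21.25)(165 - 122.5) = 451.5625.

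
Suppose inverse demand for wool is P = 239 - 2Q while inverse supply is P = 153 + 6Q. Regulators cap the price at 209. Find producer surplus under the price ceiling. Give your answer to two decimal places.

261.33

Without the control, 239 - 2Q = 153 + 6Q so Q* = 10.75 and P* = 217.5.
At the ceiling price 209, quantity supplied is (209 - 153)/6 = 9.3333; supply is the short side, so Q = 9.3333 trades at P = 209.
PS is the triangle above supply below 209: (1/2)(9.3333)(209 - 153) = 261.3333.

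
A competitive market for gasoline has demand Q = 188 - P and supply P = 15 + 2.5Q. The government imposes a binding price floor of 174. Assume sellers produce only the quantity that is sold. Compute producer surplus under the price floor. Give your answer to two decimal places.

1981.00

Rewriting demand in inverse form: P = 188 - Q.
Without the control, 188 - Q = 15 + 2.5Q so Q* = 49.4286 and P* = 138.5714.
At the floor price 174, quantity demanded is (188 - 174)/1 = 14; demand is the short side, so Q = 14 trades at P = 174.
The supply price at Q = 14 is 50. PS is the trapezoid between 174 and supply over [0, 14]: (1/2)[(174 - 15) + (174 - 50)](14) = 1981.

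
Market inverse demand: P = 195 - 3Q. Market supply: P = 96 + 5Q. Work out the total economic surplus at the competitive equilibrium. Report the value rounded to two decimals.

612.56

Equilibrium: 195 - 3Q = 96 + 5Q, so Q* = 12.375 and P* = 157.875.
CS = (1/2)(12.375)(37.125) = 229.7109 and PS = (1/2)(12.375)(61.875) = 382.8516, so total surplus = 612.5625.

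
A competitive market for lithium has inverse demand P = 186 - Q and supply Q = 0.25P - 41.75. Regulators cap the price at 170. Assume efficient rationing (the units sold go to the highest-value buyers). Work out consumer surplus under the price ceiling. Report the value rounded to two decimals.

Rewriting supply in inverse form: P = 167 + 4Q.
Free-market equilibrium: 186 - Q = 167 + 4Q gives Q* = 3.8, P* = 182.2.
At the ceiling price 170, quantity supplied is (170 - 167)/4 = 0.75; supply is the short side, so Q = 0.75 trades at P = 170.
The demand price at Q = 0.75 is 185.25. CS is the trapezoid between demand and 170 over [0, 0.75]: (1/2)[(186 - 170) + (185.25 - 170)](0.75) = 11.7188.

11.72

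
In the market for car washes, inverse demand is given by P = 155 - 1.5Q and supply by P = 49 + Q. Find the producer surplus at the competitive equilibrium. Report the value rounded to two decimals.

Set 155 - 1.5Q = 49 + Q, which gives 106 = 2.5Q, so Q* = 42.4 and P* = 155 - 1.5(42.4) = 91.4.
Producer surplus is the triangle above supply below P*: (1/2)(42.4)(91.4 - 49) = (1/2)(42.4)(42.4) = 898.88.

898.88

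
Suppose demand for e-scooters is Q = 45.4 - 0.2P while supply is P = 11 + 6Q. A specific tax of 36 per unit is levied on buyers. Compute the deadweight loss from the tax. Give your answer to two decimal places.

58.91

Rewriting demand in inverse form: P = 227 - 5Q.
Without the tax, 227 - 5Q = 11 + 6Q so Q* = 19.6364 and P* = 128.8182.
A tax on buyers shifts demand down by 36: (227 - 36) - 5Q = 11 + 6Q, so Q_t = 16.3636. Buyers pay P_b = 145.1818; sellers receive P_s = P_b - 36 = 109.1818.
The welfare triangle lost has base Q* - Q_t = 3.2727 and height t = 36, so DWL = (1/2)(3.2727)(36) = 58.9091.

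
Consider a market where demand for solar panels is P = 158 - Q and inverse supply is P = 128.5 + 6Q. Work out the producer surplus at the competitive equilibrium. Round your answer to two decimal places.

Set 158 - Q = 128.5 + 6Q, which gives 29.5 = 7Q, so Q* = 4.2143 and P* = 158 - (4.2143) = 153.7857.
PS is the area between P* and the supply curve from 0 to Q*: (1/2)(4.2143)(25.2857) = 53.2806.

53.28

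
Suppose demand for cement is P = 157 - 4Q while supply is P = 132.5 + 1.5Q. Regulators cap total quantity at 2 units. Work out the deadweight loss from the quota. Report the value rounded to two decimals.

16.57

Unrestricted equilibrium: Q* = (157 - 132.5)/(4 + 1.5) = 4.4545.
At Q = 2 the demand price is 157 - 4(2) = 149 and the supply price is 132.5 + 1.5(2) = 135.5.
Deadweight loss is the triangle between the curves from 2 to 4.4545: (1/2)(149 - 135.5)(4.4545 - 2) = 16.5682.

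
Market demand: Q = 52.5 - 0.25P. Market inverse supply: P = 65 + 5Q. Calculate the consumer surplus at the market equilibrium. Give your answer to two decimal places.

519.14

Rewriting demand in inverse form: P = 210 - 4Q.
Setting demand equal to supply, 145 = 9Q, so Q* = 16.1111 and P* = 145.5556.
CS is the area between the demand curve and P* from 0 to Q*: (1/2)(16.1111)(64.4444) = 519.1358.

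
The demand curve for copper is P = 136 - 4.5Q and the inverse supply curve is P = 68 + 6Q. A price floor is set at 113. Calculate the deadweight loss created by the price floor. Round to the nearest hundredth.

9.78

Free-market equilibrium: 136 - 4.5Q = 68 + 6Q gives Q* = 6.4762, P* = 106.8571.
At P = 113, buyers demand (136 - 113)/4.5 = 5.1111 while sellers would supply more, so the quantity traded is 5.1111 at price 113.
At Q = 5.1111 the demand price is 113 and the supply price is 98.6667. Deadweight loss is the triangle between the curves from 5.1111 to 6.4762: (1/2)(113 - 98.6667)(6.4762 - 5.1111) = 9.7831.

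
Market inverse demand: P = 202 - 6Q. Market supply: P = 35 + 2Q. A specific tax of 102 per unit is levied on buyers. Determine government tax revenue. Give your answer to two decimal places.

828.75

Without the tax, 202 - 6Q = 35 + 2Q so Q* = 20.875 and P* = 76.75.
With the tax, buyers' net willingness to pay falls by 102: (202 - 102) - 6Q = 35 + 2Q, so Q_t = 8.125. Buyers pay P_b = 153.25; sellers receive P_s = P_b - 102 = 51.25.
Tax revenue = t x Q_t = 102 x 8.125 = 828.75.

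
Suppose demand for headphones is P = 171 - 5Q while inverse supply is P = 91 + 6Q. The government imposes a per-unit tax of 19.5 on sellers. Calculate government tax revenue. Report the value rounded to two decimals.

Pre-tax equilibrium: 171 - 5Q = 91 + 6Q gives Q* = 7.2727, P* = 134.6364.
A tax on sellers shifts supply up by 19.5: 171 - 5Q = 91 + 6Q + 19.5, so Q_t = 5.5. Buyers pay P_b = 143.5; sellers receive P_s = P_b - 19.5 = 124.
Revenue is the tax times quantity traded: 19.5 x 5.5 = 107.25.

107.25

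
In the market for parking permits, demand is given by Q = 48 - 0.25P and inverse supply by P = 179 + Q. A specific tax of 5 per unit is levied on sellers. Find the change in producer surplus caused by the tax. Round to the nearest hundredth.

-2.10

Rewriting demand in inverse form: P = 192 - 4Q.
Pre-tax equilibrium: 192 - 4Q = 179 + Q gives Q* = 2.6, P* = 181.6.
With the tax, sellers need 5 more per unit: 192 - 4Q = 179 + Q + 5, so Q_t = 1.6. Buyers pay P_b = 185.6; sellers receive P_s = P_b - 5 = 180.6.
PS falls from (1/2)(2.6)(2.6) = 3.38 to (1/2)(1.6)(1.6) = 1.28, a change of -2.1.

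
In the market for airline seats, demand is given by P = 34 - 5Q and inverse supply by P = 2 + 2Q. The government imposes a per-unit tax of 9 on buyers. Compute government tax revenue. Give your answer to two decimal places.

Pre-tax equilibrium: 34 - 5Q = 2 + 2Q gives Q* = 4.5714, P* = 11.1429.
With the tax, buyers' net willingness to pay falls by 9: (34 - 9) - 5Q = 2 + 2Q, so Q_t = 3.2857. Buyers pay P_b = 17.5714; sellers receive P_s = P_b - 9 = 8.5714.
Revenue is the tax times quantity traded: 9 x 3.2857 = 29.5714.

29.57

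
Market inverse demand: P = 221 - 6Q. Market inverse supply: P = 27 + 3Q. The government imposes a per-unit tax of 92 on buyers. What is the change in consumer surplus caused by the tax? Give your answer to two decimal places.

Without the tax, 221 - 6Q = 27 + 3Q so Q* = 21.5556 and P* = 91.6667.
With the tax, buyers' net willingness to pay falls by 92: (221 - 92) - 6Q = 27 + 3Q, so Q_t = 11.3333. Buyers pay P_b = 153; sellers receive P_s = P_b - 92 = 61.
Consumers lose the trapezoid between P* and P_b out to Q_t plus the triangle from Q_t to Q*: change in CS = 385.3333 - 1393.9259 = -1008.5926.

-1008.59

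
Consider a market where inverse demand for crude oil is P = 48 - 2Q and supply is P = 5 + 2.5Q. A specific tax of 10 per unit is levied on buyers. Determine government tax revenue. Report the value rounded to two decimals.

73.33

Without the tax, 48 - 2Q = 5 + 2.5Q so Q* = 9.5556 and P* = 28.8889.
With the tax, buyers' net willingness to pay falls by 10: (48 - 10) - 2Q = 5 + 2.5Q, so Q_t = 7.3333. Buyers pay P_b = 33.3333; sellers receive P_s = P_b - 10 = 23.3333.
Tax revenue = t x Q_t = 10 x 7.3333 = 73.3333.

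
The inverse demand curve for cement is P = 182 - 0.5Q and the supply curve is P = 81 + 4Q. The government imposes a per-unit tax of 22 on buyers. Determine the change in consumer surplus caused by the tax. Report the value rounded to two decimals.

-48.89

Without the tax, 182 - 0.5Q = 81 + 4Q so Q* = 22.4444 and P* = 170.7778.
With the tax, buyers' net willingness to pay falls by 22: (182 - 22) - 0.5Q = 81 + 4Q, so Q_t = 17.5556. Buyers pay P_b = 173.2222; sellers receive P_s = P_b - 22 = 151.2222.
Consumers lose the trapezoid between P* and P_b out to Q_t plus the triangle from Q_t to Q*: change in CS = 77.0494 - 125.9383 = -48.8889.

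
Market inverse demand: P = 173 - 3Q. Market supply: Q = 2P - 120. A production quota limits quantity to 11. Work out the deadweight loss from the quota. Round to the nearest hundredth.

Rewriting supply in inverse form: P = 60 + 0.5Q.
Without the quota, 173 - 3Q = 60 + 0.5Q gives Q* = 32.2857.
At Q = 11 the demand price is 173 - 3(11) = 140 and the supply price is 60 + 0.5(11) = 65.5.
DWL = (1/2)(gap between curves at 11) x (Q* - 11) = (1/2)(74.5)(21.2857) = 792.8929.

792.89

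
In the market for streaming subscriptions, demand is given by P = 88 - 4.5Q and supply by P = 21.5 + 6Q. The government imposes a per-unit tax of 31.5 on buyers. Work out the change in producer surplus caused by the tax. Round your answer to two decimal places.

-87.00

Without the tax, 88 - 4.5Q = 21.5 + 6Q so Q* = 6.3333 and P* = 59.5.
With the tax, buyers' net willingness to pay falls by 31.5: (88 - 31.5) - 4.5Q = 21.5 + 6Q, so Q_t = 3.3333. Buyers pay P_b = 73; sellers receive P_s = P_b - 31.5 = 41.5.
PS falls from (1/2)(6.3333)(38) = 120.3333 to (1/2)(3.3333)(20) = 33.3333, a change of -87.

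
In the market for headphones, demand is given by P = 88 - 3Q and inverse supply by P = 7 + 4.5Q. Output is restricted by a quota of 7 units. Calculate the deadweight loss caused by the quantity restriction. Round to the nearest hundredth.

Unrestricted equilibrium: Q* = (88 - 7)/(3 + 4.5) = 10.8.
At Q = 7 the demand price is 88 - 3(7) = 67 and the supply price is 7 + 4.5(7) = 38.5.
DWL = (1/2)(gap between curves at 7) x (Q* - 7) = (1/2)(28.5)(3.8) = 54.15.

54.15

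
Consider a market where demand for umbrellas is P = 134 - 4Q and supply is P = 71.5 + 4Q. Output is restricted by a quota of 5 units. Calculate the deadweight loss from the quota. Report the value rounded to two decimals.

31.64

Without the quota, 134 - 4Q = 71.5 + 4Q gives Q* = 7.8125.
At Q = 5 the demand price is 134 - 4(5) = 114 and the supply price is 71.5 + 4(5) = 91.5.
Deadweight loss is the triangle between the curves from 5 to 7.8125: (1/2)(114 - 91.5)(7.8125 - 5) = 31.6406.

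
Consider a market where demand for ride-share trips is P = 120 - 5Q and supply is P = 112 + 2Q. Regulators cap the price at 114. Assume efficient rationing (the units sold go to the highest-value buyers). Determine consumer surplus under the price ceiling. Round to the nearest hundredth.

Free-market equilibrium: 120 - 5Q = 112 + 2Q gives Q* = 1.1429, P* = 114.2857.
At the ceiling price 114, quantity supplied is (114 - 112)/2 = 1; supply is the short side, so Q = 1 trades at P = 114.
The demand price at Q = 1 is 115. CS is the trapezoid between demand and 114 over [0, 1]: (1/2)[(120 - 114) + (115 - 114)](1) = 3.5.

3.50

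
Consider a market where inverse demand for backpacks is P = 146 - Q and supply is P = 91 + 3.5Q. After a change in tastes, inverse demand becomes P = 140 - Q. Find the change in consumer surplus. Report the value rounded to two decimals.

-15.41

Initial equilibrium: Q_0 = 12.2222, P_0 = 133.7778; CS_0 = (1/2)(12.2222)(12.2222) = 74.6914, PS_0 = (1/2)(12.2222)(42.7778) = 261.4198.
New equilibrium: 140 - Q = 91 + 3.5Q gives Q_1 = 10.8889, P_1 = 129.1111; CS_1 = 59.284, PS_1 = 207.4938.
Change in consumer surplus = 59.284 - 74.6914 = -15.4074.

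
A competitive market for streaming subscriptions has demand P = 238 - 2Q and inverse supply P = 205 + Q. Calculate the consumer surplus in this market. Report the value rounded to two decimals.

121.00

Setting demand equal to supply, 33 = 3Q, so Q* = 11 and P* = 216.
CS is the area between the demand curve and P* from 0 to Q*: (1/2)(11)(22) = 121.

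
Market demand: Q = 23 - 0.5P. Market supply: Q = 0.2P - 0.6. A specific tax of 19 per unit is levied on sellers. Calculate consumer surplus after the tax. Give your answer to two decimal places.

11.76

Rewriting demand in inverse form: P = 46 - 2Q.
Rewriting supply in inverse form: P = 3 + 5Q.
Without the tax, 46 - 2Q = 3 + 5Q so Q* = 6.1429 and P* = 33.7143.
A tax on sellers shifts supply up by 19: 46 - 2Q = 3 + 5Q + 19, so Q_t = 3.4286. Buyers pay P_b = 39.1429; sellers receive P_s = P_b - 19 = 20.1429.
CS = (1/2)(Q_t)(46 - P_b) = (1/2)(3.4286)(6.8571) = 11.7551.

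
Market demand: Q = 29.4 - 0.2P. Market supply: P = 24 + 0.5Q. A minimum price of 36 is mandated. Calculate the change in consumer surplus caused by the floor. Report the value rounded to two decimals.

Rewriting demand in inverse form: P = 147 - 5Q.
Free-market equilibrium: 147 - 5Q = 24 + 0.5Q gives Q* = 22.3636, P* = 35.1818.
At P = 36, buyers demand (147 - 36)/5 = 22.2 while sellers would supply more, so the quantity traded is 22.2 at price 36.
CS goes from (1/2)(22.3636)(111.8182) = 1250.3306 to 1232.1 (computed as (147 - 36)(22.2) - (1/2)(5)(22.2)^2), a change of -18.2306.

-18.23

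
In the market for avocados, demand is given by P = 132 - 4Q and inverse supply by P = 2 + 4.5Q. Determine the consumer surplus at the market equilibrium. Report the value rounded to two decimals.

Equilibrium: 132 - 4Q = 2 + 4.5Q, so Q* = 15.2941 and P* = 70.8235.
CS is the area between the demand curve and P* from 0 to Q*: (1/2)(15.2941)(61.1765) = 467.8201.

467.82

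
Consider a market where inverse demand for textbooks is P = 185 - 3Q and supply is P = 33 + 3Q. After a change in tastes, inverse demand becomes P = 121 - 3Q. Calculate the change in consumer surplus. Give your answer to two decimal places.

-640.00

Initial equilibrium: Q_0 = 25.3333, P_0 = 109; CS_0 = (1/2)(25.3333)(76) = 962.6667, PS_0 = (1/2)(25.3333)(76) = 962.6667.
New equilibrium: 121 - 3Q = 33 + 3Q gives Q_1 = 14.6667, P_1 = 77; CS_1 = 322.6667, PS_1 = 322.6667.
Change in consumer surplus = 322.6667 - 962.6667 = -640.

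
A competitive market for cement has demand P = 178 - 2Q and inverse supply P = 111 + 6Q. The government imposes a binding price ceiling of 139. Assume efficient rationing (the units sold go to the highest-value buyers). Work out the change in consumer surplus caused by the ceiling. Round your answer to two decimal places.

Without the control, 178 - 2Q = 111 + 6Q so Q* = 8.375 and P* = 161.25.
At the ceiling price 139, quantity supplied is (139 - 111)/6 = 4.6667; supply is the short side, so Q = 4.6667 trades at P = 139.
CS goes from (1/2)(8.375)(16.75) = 70.1406 to 160.2222 (computed as (178 - 139)(4.6667) - (1/2)(2)(4.6667)^2), a change of 90.0816.

90.08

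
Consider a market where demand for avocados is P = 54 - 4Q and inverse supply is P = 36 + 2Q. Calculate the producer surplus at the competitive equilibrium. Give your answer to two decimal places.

9.00

Setting demand equal to supply, 18 = 6Q, so Q* = 3 and P* = 42.
Producer surplus is the triangle above supply below P*: (1/2)(3)(42 - 36) = (1/2)(3)(6) = 9.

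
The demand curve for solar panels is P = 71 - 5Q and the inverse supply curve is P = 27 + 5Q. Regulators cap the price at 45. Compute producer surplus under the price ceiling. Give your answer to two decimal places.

Free-market equilibrium: 71 - 5Q = 27 + 5Q gives Q* = 4.4, P* = 49.
At the ceiling price 45, quantity supplied is (45 - 27)/5 = 3.6; supply is the short side, so Q = 3.6 trades at P = 45.
PS is the triangle above supply below 45: (1/2)(3.6)(45 - 27) = 32.4.

32.40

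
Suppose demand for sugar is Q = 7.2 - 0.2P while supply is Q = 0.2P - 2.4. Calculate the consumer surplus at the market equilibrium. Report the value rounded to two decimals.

Rewriting demand in inverse form: P = 36 - 5Q.
Rewriting supply in inverse form: P = 12 + 5Q.
Setting demand equal to supply, 24 = 10Q, so Q* = 2.4 and P* = 24.
Consumer surplus is the triangle under demand above P*: (1/2)(2.4)(36 - 24) = (1/2)(2.4)(12) = 14.4.

14.40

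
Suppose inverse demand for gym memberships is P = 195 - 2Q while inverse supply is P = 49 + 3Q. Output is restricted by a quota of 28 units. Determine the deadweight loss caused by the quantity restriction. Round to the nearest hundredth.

Unrestricted equilibrium: Q* = (195 - 49)/(2 + 3) = 29.2.
At Q = 28 the demand price is 195 - 2(28) = 139 and the supply price is 49 + 3(28) = 133.
Deadweight loss is the triangle between the curves from 28 to 29.2: (1/2)(139 - 133)(29.2 - 28) = 3.6.

3.60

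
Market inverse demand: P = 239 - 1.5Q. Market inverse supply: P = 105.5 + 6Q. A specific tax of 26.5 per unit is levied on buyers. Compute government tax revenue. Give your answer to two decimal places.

378.07

Without the tax, 239 - 1.5Q = 105.5 + 6Q so Q* = 17.8 and P* = 212.3.
With the tax, buyers' net willingness to pay falls by 26.5: (239 - 26.5) - 1.5Q = 105.5 + 6Q, so Q_t = 14.2667. Buyers pay P_b = 217.6; sellers receive P_s = P_b - 26.5 = 191.1.
Tax revenue = t x Q_t = 26.5 x 14.2667 = 378.0667.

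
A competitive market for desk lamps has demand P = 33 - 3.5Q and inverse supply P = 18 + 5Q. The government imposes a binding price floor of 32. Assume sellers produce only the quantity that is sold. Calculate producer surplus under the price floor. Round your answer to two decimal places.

3.80

Without the control, 33 - 3.5Q = 18 + 5Q so Q* = 1.7647 and P* = 26.8235.
At the floor price 32, quantity demanded is (33 - 32)/3.5 = 0.2857; demand is the short side, so Q = 0.2857 trades at P = 32.
The supply price at Q = 0.2857 is 19.4286. PS is the trapezoid between 32 and supply over [0, 0.2857]: (1/2)[(32 - 18) + (32 - 19.4286)](0.2857) = 3.7959.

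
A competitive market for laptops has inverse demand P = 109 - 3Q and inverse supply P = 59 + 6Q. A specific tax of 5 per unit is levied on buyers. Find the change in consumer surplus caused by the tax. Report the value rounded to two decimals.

Without the tax, 109 - 3Q = 59 + 6Q so Q* = 5.5556 and P* = 92.3333.
A tax on buyers shifts demand down by 5: (109 - 5) - 3Q = 59 + 6Q, so Q_t = 5. Buyers pay P_b = 94; sellers receive P_s = P_b - 5 = 89.
CS falls from (1/2)(5.5556)(16.6667) = 46.2963 to (1/2)(5)(15) = 37.5, a change of -8.7963.

-8.80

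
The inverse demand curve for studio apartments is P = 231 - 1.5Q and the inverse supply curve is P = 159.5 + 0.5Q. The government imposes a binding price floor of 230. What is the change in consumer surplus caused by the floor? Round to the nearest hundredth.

Without the control, 231 - 1.5Q = 159.5 + 0.5Q so Q* = 35.75 and P* = 177.375.
At the floor price 230, quantity demanded is (231 - 230)/1.5 = 0.6667; demand is the short side, so Q = 0.6667 trades at P = 230.
CS goes from (1/2)(35.75)(53.625) = 958.5469 to 0.3333 (computed as (231 - 230)(0.6667) - (1/2)(1.5)(0.6667)^2), a change of -958.2135.

-958.21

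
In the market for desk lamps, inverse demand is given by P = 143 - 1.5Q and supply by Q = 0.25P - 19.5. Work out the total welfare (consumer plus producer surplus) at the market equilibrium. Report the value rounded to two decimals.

384.09

Rewriting supply in inverse form: P = 78 + 4Q.
Equilibrium: 143 - 1.5Q = 78 + 4Q, so Q* = 11.8182 and P* = 125.2727.
Total surplus is the full triangle between the curves from 0 to Q*: (1/2)(11.8182)(143 - 78) = 384.0909.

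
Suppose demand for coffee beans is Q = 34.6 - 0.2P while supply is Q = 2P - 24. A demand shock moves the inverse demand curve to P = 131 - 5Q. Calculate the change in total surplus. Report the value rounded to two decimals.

-1069.09

Rewriting demand in inverse form: P = 173 - 5Q.
Rewriting supply in inverse form: P = 12 + 0.5Q.
Initial equilibrium: Q_0 = 29.2727, P_0 = 26.6364; CS_0 = (1/2)(29.2727)(146.3636) = 2142.2314, PS_0 = (1/2)(29.2727)(14.6364) = 214.2231.
New equilibrium: 131 - 5Q = 12 + 0.5Q gives Q_1 = 21.6364, P_1 = 22.8182; CS_1 = 1170.3306, PS_1 = 117.0331.
Change in total surplus = (1170.3306 + 117.0331) - (2142.2314 + 214.2231) = -1069.0909.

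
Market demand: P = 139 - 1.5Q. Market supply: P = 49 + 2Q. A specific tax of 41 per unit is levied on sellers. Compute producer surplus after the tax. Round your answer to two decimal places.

196.00

Pre-tax equilibrium: 139 - 1.5Q = 49 + 2Q gives Q* = 25.7143, P* = 100.4286.
A tax on sellers shifts supply up by 41: 139 - 1.5Q = 49 + 2Q + 41, so Q_t = 14. Buyers pay P_b = 118; sellers receive P_s = P_b - 41 = 77.
Producer surplus is the triangle above supply below P_s: (1/2)(14)(77 - 49) = 196.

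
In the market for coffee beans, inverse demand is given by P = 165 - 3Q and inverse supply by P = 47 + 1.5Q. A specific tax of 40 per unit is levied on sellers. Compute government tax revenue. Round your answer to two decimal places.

693.33

Pre-tax equilibrium: 165 - 3Q = 47 + 1.5Q gives Q* = 26.2222, P* = 86.3333.
With the tax, sellers need 40 more per unit: 165 - 3Q = 47 + 1.5Q + 40, so Q_t = 17.3333. Buyers pay P_b = 113; sellers receive P_s = P_b - 40 = 73.
Tax revenue = t x Q_t = 40 x 17.3333 = 693.3333.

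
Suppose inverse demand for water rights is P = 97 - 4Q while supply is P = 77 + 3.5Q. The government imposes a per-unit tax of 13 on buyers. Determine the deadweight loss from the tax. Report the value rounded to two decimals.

Without the tax, 97 - 4Q = 77 + 3.5Q so Q* = 2.6667 and P* = 86.3333.
With the tax, buyers' net willingness to pay falls by 13: (97 - 13) - 4Q = 77 + 3.5Q, so Q_t = 0.9333. Buyers pay P_b = 93.2667; sellers receive P_s = P_b - 13 = 80.2667.
Deadweight loss is the triangle between the curves from Q_t to Q*: (1/2)(2.6667 - 0.9333)(13) = 11.2667.

11.27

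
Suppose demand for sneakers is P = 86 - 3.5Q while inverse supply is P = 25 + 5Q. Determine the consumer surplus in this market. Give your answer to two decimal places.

Equilibrium: 86 - 3.5Q = 25 + 5Q, so Q* = 7.1765 and P* = 60.8824.
Consumer surplus is the triangle under demand above P*: (1/2)(7.1765)(86 - 60.8824) = (1/2)(7.1765)(25.1176) = 90.128.

90.13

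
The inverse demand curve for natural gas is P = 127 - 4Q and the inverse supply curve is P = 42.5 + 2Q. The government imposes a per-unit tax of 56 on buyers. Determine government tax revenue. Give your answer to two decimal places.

266.00

Without the tax, 127 - 4Q = 42.5 + 2Q so Q* = 14.0833 and P* = 70.6667.
A tax on buyers shifts demand down by 56: (127 - 56) - 4Q = 42.5 + 2Q, so Q_t = 4.75. Buyers pay P_b = 108; sellers receive P_s = P_b - 56 = 52.
Tax revenue = t x Q_t = 56 x 4.75 = 266.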